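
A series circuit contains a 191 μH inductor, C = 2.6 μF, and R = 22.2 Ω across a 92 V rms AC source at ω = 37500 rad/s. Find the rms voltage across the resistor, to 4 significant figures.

X_L = ωL = 7.163 Ω
X_C = 1/(ωC) = 10.26 Ω
Net reactance X = X_L − X_C = -3.094 Ω
Z = 22.20 − j3.094 Ω
|Z| = √(22.20² + 3.094²) = 22.41 Ω
I = V/|Z| = 4.104 A
V_R = I·|Z_R| = 4.104 × 22.20 = 91.12 V

91.12 V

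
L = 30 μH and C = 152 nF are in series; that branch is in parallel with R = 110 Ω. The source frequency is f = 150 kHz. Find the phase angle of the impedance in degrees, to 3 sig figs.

79.0°

ω = 2πf = 942500 rad/s
X_L = ωL = 28.3 Ω
X_C = 1/(ωC) = 6.98 Ω
Branch 1: Z₁ = R = 110 Ω
Branch 2 (series LC): Z₂ = j(X_L − X_C) = j21.3 Ω
Parallel: Z = Z₁Z₂/(Z₁+Z₂), |Z| = 20.9 Ω, ∠Z = 79.0°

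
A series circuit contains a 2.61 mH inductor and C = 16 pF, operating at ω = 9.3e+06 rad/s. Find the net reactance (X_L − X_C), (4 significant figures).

17550 Ω

X_L = ωL = 24270 Ω
X_C = 1/(ωC) = 6720 Ω
X = 24270 − 6720 = 17550 Ω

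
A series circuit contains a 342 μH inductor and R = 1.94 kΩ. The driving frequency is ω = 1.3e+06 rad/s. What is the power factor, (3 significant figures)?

0.975

X_L = ωL = 445 Ω
Z = 1940 + j445 Ω
|Z| = √(1940² + 445²) = 1990 Ω
∠Z = arctan(445/1940) = 12.9°
cos φ = cos(12.9°) = 0.975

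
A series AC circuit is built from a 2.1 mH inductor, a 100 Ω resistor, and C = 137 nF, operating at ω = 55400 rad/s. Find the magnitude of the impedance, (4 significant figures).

X_L = ωL = 116.3 Ω
X_C = 1/(ωC) = 131.8 Ω
Net reactance X = X_L − X_C = -15.42 Ω
Z = 100.0 − j15.42 Ω
|Z| = √(100.0² + 15.42²) = 101.2 Ω

101.2 Ω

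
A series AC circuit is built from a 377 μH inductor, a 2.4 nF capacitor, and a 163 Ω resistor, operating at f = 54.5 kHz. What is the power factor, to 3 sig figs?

ω = 2πf = 342400 rad/s
X_L = ωL = 129 Ω
X_C = 1/(ωC) = 1220 Ω
Net reactance X = X_L − X_C = -1090 Ω
Z = 163 − j1090 Ω
|Z| = √(163² + 1090²) = 1100 Ω
∠Z = arctan(-1090/163) = -81.5°
cos φ = cos(-81.5°) = 0.148

0.148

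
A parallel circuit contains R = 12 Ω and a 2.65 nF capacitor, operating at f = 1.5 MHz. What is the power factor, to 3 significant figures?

0.958

ω = 2πf = 9.425e+06 rad/s
X_C = 1/(ωC) = 40.0 Ω
Parallel: admittances add. Y = 1/R + jωC
Y = (0.0833 + j0.0250) S
|Y| = 0.0870 S → |Z| = 1/|Y| = 11.5 Ω, ∠Z = −∠Y = -16.7°
cos φ = cos(-16.7°) = 0.958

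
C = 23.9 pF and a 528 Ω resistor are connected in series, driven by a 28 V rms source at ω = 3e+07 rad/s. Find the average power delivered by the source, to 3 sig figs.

186 mW

X_C = 1/(ωC) = 1390 Ω
Z = 528 − j1390 Ω
|Z| = √(528² + 1390²) = 1490 Ω
∠Z = arctan(-1390/528) = -69.3°
I = V/|Z| = 18.8 mA
P = VI cos φ = 28 × 0.0188 × cos(-69.3°) = 186 mW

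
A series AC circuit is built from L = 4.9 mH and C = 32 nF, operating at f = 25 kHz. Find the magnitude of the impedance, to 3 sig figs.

ω = 2πf = 157100 rad/s
X_L = ωL = 770 Ω
X_C = 1/(ωC) = 199 Ω
Net reactance X = X_L − X_C = 571 Ω
Z = j571 Ω
|Z| = √(0² + 571²) = 571 Ω

571 Ω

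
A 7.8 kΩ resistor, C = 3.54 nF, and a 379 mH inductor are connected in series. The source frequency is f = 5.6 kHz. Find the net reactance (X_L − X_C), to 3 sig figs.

5310 Ω

ω = 2πf = 35190 rad/s
X_L = ωL = 13300 Ω
X_C = 1/(ωC) = 8030 Ω
X = 13300 − 8030 = 5310 Ω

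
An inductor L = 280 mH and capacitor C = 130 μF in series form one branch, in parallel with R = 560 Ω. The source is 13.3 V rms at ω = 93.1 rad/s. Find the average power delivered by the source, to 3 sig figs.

316 mW

X_L = ωL = 26.1 Ω
X_C = 1/(ωC) = 82.6 Ω
Branch 1: Z₁ = R = 560 Ω
Branch 2 (series LC): Z₂ = j(X_L − X_C) = −j56.6 Ω
Parallel: Z = Z₁Z₂/(Z₁+Z₂), |Z| = 56.3 Ω, ∠Z = -84.2°
I = V/|Z| = 236 mA
P = VI cos φ = 13.3 × 0.236 × cos(-84.2°) = 316 mW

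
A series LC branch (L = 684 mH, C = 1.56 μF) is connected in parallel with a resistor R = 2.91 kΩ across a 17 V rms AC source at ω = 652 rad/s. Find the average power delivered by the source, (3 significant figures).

X_L = ωL = 446 Ω
X_C = 1/(ωC) = 983 Ω
Branch 1: Z₁ = R = 2910 Ω
Branch 2 (series LC): Z₂ = j(X_L − X_C) = −j537 Ω
Parallel: Z = Z₁Z₂/(Z₁+Z₂), |Z| = 528 Ω, ∠Z = -79.5°
I = V/|Z| = 32.2 mA
P = VI cos φ = 17 × 0.0322 × cos(-79.5°) = 99.3 mW

99.3 mW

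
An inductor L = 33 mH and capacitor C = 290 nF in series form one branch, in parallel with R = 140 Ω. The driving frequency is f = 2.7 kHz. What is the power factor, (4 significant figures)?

0.9308

ω = 2πf = 16960 rad/s
X_L = ωL = 559.8 Ω
X_C = 1/(ωC) = 203.3 Ω
Branch 1: Z₁ = R = 140.0 Ω
Branch 2 (series LC): Z₂ = j(X_L − X_C) = j356.6 Ω
Parallel: Z = Z₁Z₂/(Z₁+Z₂), |Z| = 130.3 Ω, ∠Z = 21.44°
cos φ = cos(21.44°) = 0.9308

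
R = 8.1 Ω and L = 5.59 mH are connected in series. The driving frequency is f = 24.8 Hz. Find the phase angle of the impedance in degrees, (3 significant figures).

6.14°

ω = 2πf = 155.8 rad/s
X_L = ωL = 0.871 Ω
Z = 8.10 + j0.871 Ω
|Z| = √(8.10² + 0.871²) = 8.15 Ω
∠Z = arctan(0.871/8.10) = 6.14°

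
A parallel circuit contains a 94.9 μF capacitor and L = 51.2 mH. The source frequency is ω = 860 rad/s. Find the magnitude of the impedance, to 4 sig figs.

16.98 Ω

X_L = ωL = 44.03 Ω
X_C = 1/(ωC) = 12.25 Ω
Parallel: admittances add. Y = 1/(jωL) + jωC
Y = (0 + j0.05890) S
|Y| = 0.05890 S → |Z| = 1/|Y| = 16.98 Ω, ∠Z = −∠Y = -90.00°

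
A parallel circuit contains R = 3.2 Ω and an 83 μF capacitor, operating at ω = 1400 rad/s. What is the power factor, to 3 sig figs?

0.937

X_C = 1/(ωC) = 8.61 Ω
Parallel: admittances add. Y = 1/R + jωC
Y = (0.312 + j0.116) S
|Y| = 0.333 S → |Z| = 1/|Y| = 3.00 Ω, ∠Z = −∠Y = -20.4°
cos φ = cos(-20.4°) = 0.937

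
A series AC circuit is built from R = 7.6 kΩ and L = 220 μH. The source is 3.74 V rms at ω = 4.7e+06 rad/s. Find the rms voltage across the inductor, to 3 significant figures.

X_L = ωL = 1030 Ω
Z = 7600 + j1030 Ω
|Z| = √(7600² + 1030²) = 7670 Ω
I = V/|Z| = 488 μA
V_L = I·|Z_L| = 0.000488 × 1030 = 0.504 V

0.504 V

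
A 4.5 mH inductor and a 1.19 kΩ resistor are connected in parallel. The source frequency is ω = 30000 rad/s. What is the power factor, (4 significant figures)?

X_L = ωL = 135.0 Ω
Parallel: admittances add. Y = 1/R + 1/(jωL)
Y = (0.0008403 − j0.007407) S
|Y| = 0.007455 S → |Z| = 1/|Y| = 134.1 Ω, ∠Z = −∠Y = 83.53°
cos φ = cos(83.53°) = 0.1127

0.1127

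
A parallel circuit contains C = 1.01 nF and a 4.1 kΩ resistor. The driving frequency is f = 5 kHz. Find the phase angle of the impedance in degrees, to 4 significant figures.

ω = 2πf = 31420 rad/s
X_C = 1/(ωC) = 31520 Ω
Parallel: admittances add. Y = 1/R + jωC
Y = (0.0002439 + j3.173e-05) S
|Y| = 0.0002460 S → |Z| = 1/|Y| = 4066 Ω, ∠Z = −∠Y = -7.412°

-7.412°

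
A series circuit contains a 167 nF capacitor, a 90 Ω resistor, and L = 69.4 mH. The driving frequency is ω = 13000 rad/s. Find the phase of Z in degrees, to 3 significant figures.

78.5°

X_L = ωL = 902 Ω
X_C = 1/(ωC) = 461 Ω
Net reactance X = X_L − X_C = 442 Ω
Z = 90.0 + j442 Ω
|Z| = √(90.0² + 442²) = 451 Ω
∠Z = arctan(442/90.0) = 78.5°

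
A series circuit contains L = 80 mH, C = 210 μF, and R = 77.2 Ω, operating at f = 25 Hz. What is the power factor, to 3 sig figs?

ω = 2πf = 157.1 rad/s
X_L = ωL = 12.6 Ω
X_C = 1/(ωC) = 30.3 Ω
Net reactance X = X_L − X_C = -17.7 Ω
Z = 77.2 − j17.7 Ω
|Z| = √(77.2² + 17.7²) = 79.2 Ω
∠Z = arctan(-17.7/77.2) = -12.9°
cos φ = cos(-12.9°) = 0.975

0.975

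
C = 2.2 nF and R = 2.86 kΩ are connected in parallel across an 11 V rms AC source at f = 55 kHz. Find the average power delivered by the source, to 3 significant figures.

42.3 mW

ω = 2πf = 345600 rad/s
X_C = 1/(ωC) = 1320 Ω
Parallel: admittances add. Y = 1/R + jωC
Y = (0.000350 + j0.000760) S
|Y| = 0.000837 S → |Z| = 1/|Y| = 1200 Ω, ∠Z = −∠Y = -65.3°
I = V/|Z| = 9.20 mA
P = VI cos φ = 11 × 0.00920 × cos(-65.3°) = 42.3 mW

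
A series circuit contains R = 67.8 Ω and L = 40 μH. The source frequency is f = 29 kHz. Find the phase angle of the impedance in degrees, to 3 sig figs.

6.14°

ω = 2πf = 182200 rad/s
X_L = ωL = 7.29 Ω
Z = 67.8 + j7.29 Ω
|Z| = √(67.8² + 7.29²) = 68.2 Ω
∠Z = arctan(7.29/67.8) = 6.14°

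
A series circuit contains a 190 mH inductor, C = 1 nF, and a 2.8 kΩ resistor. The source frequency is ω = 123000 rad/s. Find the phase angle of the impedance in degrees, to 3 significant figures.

79.6°

X_L = ωL = 23400 Ω
X_C = 1/(ωC) = 8130 Ω
Net reactance X = X_L − X_C = 15200 Ω
Z = 2800 + j15200 Ω
|Z| = √(2800² + 15200²) = 15500 Ω
∠Z = arctan(15200/2800) = 79.6°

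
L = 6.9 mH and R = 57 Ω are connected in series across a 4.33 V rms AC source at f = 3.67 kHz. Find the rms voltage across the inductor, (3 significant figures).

ω = 2πf = 23060 rad/s
X_L = ωL = 159 Ω
Z = 57.0 + j159 Ω
|Z| = √(57.0² + 159²) = 169 Ω
I = V/|Z| = 25.6 mA
V_L = I·|Z_L| = 0.0256 × 159 = 4.08 V

4.08 V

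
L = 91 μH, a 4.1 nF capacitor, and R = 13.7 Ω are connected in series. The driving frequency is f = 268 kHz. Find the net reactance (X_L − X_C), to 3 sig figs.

8.39 Ω

ω = 2πf = 1.684e+06 rad/s
X_L = ωL = 153 Ω
X_C = 1/(ωC) = 145 Ω
X = 153 − 145 = 8.39 Ω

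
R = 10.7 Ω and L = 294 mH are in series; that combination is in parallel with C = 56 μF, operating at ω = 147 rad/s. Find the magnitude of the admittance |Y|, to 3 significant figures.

14.6 mS

X_L = ωL = 43.2 Ω
X_C = 1/(ωC) = 121 Ω
Branch 1 (R+jX_L): Z₁ = 10.7 + j43.2 Ω, |Z₁| = 44.5 Ω
Branch 2 (−jX_C): Z₂ = −j121 Ω
Parallel: Z = Z₁Z₂/(Z₁+Z₂), |Z| = 68.5 Ω, ∠Z = 68.3°
|Y| = 1/|Z| = 14.6 mS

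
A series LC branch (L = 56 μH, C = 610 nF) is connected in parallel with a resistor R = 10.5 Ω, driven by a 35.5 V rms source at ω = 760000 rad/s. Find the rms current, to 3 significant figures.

3.49 A

X_L = ωL = 42.6 Ω
X_C = 1/(ωC) = 2.16 Ω
Branch 1: Z₁ = R = 10.5 Ω
Branch 2 (series LC): Z₂ = j(X_L − X_C) = j40.4 Ω
Parallel: Z = Z₁Z₂/(Z₁+Z₂), |Z| = 10.2 Ω, ∠Z = 14.6°
I = V/|Z| = 35.5/10.2 = 3.49 A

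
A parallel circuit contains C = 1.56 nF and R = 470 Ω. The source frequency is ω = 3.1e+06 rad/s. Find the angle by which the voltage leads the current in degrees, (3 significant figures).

-66.3°

X_C = 1/(ωC) = 207 Ω
Parallel: admittances add. Y = 1/R + jωC
Y = (0.00213 + j0.00484) S
|Y| = 0.00528 S → |Z| = 1/|Y| = 189 Ω, ∠Z = −∠Y = -66.3°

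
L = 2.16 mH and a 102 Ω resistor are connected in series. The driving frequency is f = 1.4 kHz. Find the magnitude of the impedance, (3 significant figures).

ω = 2πf = 8796 rad/s
X_L = ωL = 19.0 Ω
Z = 102 + j19.0 Ω
|Z| = √(102² + 19.0²) = 104 Ω

104 Ω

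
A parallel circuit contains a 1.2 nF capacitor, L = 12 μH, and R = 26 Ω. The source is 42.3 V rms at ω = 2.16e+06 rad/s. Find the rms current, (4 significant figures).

X_L = ωL = 25.92 Ω
X_C = 1/(ωC) = 385.8 Ω
Parallel: admittances add. Y = 1/R + 1/(jωL) + jωC
Y = (0.03846 − j0.03599) S
|Y| = 0.05267 S → |Z| = 1/|Y| = 18.99 Ω, ∠Z = −∠Y = 43.10°
I = V/|Z| = 42.3/18.99 = 2.228 A

2.228 A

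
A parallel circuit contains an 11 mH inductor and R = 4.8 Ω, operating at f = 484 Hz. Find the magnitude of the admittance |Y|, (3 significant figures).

210 mS

ω = 2πf = 3041 rad/s
X_L = ωL = 33.5 Ω
Parallel: admittances add. Y = 1/R + 1/(jωL)
Y = (0.208 − j0.0299) S
|Y| = 0.210 S → |Z| = 1/|Y| = 4.75 Ω, ∠Z = −∠Y = 8.17°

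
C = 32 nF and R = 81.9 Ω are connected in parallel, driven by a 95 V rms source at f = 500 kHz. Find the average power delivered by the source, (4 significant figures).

110.2 W

ω = 2πf = 3.142e+06 rad/s
X_C = 1/(ωC) = 9.947 Ω
Parallel: admittances add. Y = 1/R + jωC
Y = (0.01221 + j0.1005) S
|Y| = 0.1013 S → |Z| = 1/|Y| = 9.875 Ω, ∠Z = −∠Y = -83.08°
I = V/|Z| = 9.621 A
P = VI cos φ = 95 × 9.621 × cos(-83.08°) = 110.2 W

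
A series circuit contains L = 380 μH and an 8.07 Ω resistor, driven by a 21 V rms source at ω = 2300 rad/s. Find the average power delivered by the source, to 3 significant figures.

X_L = ωL = 0.874 Ω
Z = 8.07 + j0.874 Ω
|Z| = √(8.07² + 0.874²) = 8.12 Ω
∠Z = arctan(0.874/8.07) = 6.18°
I = V/|Z| = 2.59 A
P = VI cos φ = 21 × 2.59 × cos(6.18°) = 54.0 W

54.0 W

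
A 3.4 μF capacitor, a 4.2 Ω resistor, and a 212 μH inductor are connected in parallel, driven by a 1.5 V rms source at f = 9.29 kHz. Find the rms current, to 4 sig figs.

ω = 2πf = 58370 rad/s
X_L = ωL = 12.37 Ω
X_C = 1/(ωC) = 5.039 Ω
Parallel: admittances add. Y = 1/R + 1/(jωL) + jωC
Y = (0.2381 + j0.1177) S
|Y| = 0.2656 S → |Z| = 1/|Y| = 3.765 Ω, ∠Z = −∠Y = -26.30°
I = V/|Z| = 1.5/3.765 = 398.4 mA

398.4 mA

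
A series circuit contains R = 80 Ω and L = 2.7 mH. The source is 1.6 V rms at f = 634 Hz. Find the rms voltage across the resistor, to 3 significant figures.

1.59 V

ω = 2πf = 3984 rad/s
X_L = ωL = 10.8 Ω
Z = 80.0 + j10.8 Ω
|Z| = √(80.0² + 10.8²) = 80.7 Ω
I = V/|Z| = 19.8 mA
V_R = I·|Z_R| = 0.0198 × 80.0 = 1.59 V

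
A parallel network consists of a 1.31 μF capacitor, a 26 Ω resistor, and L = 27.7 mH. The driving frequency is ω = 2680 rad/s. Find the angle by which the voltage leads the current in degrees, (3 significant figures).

X_L = ωL = 74.2 Ω
X_C = 1/(ωC) = 285 Ω
Parallel: admittances add. Y = 1/R + 1/(jωL) + jωC
Y = (0.0385 − j0.00996) S
|Y| = 0.0397 S → |Z| = 1/|Y| = 25.2 Ω, ∠Z = −∠Y = 14.5°

14.5°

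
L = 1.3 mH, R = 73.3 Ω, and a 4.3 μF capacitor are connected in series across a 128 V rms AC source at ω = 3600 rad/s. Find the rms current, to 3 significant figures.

X_L = ωL = 4.68 Ω
X_C = 1/(ωC) = 64.6 Ω
Net reactance X = X_L − X_C = -59.9 Ω
Z = 73.3 − j59.9 Ω
|Z| = √(73.3² + 59.9²) = 94.7 Ω
I = V/|Z| = 128/94.7 = 1.35 A

1.35 A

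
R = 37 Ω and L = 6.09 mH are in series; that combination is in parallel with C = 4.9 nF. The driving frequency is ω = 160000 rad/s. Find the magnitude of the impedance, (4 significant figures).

X_L = ωL = 974.4 Ω
X_C = 1/(ωC) = 1276 Ω
Branch 1 (R+jX_L): Z₁ = 37.00 + j974.4 Ω, |Z₁| = 975.1 Ω
Branch 2 (−jX_C): Z₂ = −j1276 Ω
Parallel: Z = Z₁Z₂/(Z₁+Z₂), |Z| = 4100 Ω, ∠Z = 80.82°

4100 Ω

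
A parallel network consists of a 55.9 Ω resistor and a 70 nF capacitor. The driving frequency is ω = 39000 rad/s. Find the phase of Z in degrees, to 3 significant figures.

X_C = 1/(ωC) = 366 Ω
Parallel: admittances add. Y = 1/R + jωC
Y = (0.0179 + j0.00273) S
|Y| = 0.0181 S → |Z| = 1/|Y| = 55.3 Ω, ∠Z = −∠Y = -8.68°

-8.68°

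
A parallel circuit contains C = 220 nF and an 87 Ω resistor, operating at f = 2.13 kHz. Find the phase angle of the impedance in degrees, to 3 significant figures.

-14.4°

ω = 2πf = 13380 rad/s
X_C = 1/(ωC) = 340 Ω
Parallel: admittances add. Y = 1/R + jωC
Y = (0.0115 + j0.00294) S
|Y| = 0.0119 S → |Z| = 1/|Y| = 84.3 Ω, ∠Z = −∠Y = -14.4°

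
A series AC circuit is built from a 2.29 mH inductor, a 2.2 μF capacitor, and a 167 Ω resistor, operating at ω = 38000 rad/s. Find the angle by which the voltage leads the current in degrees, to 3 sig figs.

X_L = ωL = 87.0 Ω
X_C = 1/(ωC) = 12.0 Ω
Net reactance X = X_L − X_C = 75.1 Ω
Z = 167 + j75.1 Ω
|Z| = √(167² + 75.1²) = 183 Ω
∠Z = arctan(75.1/167) = 24.2°

24.2°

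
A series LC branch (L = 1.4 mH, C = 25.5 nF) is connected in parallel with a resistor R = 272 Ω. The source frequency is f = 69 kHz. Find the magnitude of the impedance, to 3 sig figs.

241 Ω

ω = 2πf = 433500 rad/s
X_L = ωL = 607 Ω
X_C = 1/(ωC) = 90.5 Ω
Branch 1: Z₁ = R = 272 Ω
Branch 2 (series LC): Z₂ = j(X_L − X_C) = j517 Ω
Parallel: Z = Z₁Z₂/(Z₁+Z₂), |Z| = 241 Ω, ∠Z = 27.8°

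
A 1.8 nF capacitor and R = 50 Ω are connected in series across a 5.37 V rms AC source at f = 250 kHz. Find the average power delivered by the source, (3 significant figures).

11.3 mW

ω = 2πf = 1.571e+06 rad/s
X_C = 1/(ωC) = 354 Ω
Z = 50.0 − j354 Ω
|Z| = √(50.0² + 354²) = 357 Ω
∠Z = arctan(-354/50.0) = -82.0°
I = V/|Z| = 15.0 mA
P = VI cos φ = 5.37 × 0.0150 × cos(-82.0°) = 11.3 mW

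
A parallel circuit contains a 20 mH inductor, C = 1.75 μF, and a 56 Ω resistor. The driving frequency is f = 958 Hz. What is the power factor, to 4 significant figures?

0.9923

ω = 2πf = 6019 rad/s
X_L = ωL = 120.4 Ω
X_C = 1/(ωC) = 94.93 Ω
Parallel: admittances add. Y = 1/R + 1/(jωL) + jωC
Y = (0.01786 + j0.002227) S
|Y| = 0.01800 S → |Z| = 1/|Y| = 55.57 Ω, ∠Z = −∠Y = -7.109°
cos φ = cos(-7.109°) = 0.9923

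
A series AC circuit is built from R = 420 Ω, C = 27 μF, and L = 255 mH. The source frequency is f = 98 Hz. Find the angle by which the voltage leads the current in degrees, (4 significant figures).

12.99°

ω = 2πf = 615.8 rad/s
X_L = ωL = 157.0 Ω
X_C = 1/(ωC) = 60.15 Ω
Net reactance X = X_L − X_C = 96.87 Ω
Z = 420.0 + j96.87 Ω
|Z| = √(420.0² + 96.87²) = 431.0 Ω
∠Z = arctan(96.87/420.0) = 12.99°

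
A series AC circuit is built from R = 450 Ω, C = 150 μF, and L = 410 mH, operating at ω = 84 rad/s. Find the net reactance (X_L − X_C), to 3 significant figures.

-44.9 Ω

X_L = ωL = 34.4 Ω
X_C = 1/(ωC) = 79.4 Ω
X = 34.4 − 79.4 = -44.9 Ω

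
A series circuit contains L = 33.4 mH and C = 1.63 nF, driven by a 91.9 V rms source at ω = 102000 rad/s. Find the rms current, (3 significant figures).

X_L = ωL = 3410 Ω
X_C = 1/(ωC) = 6010 Ω
Net reactance X = X_L − X_C = -2610 Ω
Z = − j2610 Ω
|Z| = √(0² + 2610²) = 2610 Ω
I = V/|Z| = 91.9/2610 = 35.2 mA

35.2 mA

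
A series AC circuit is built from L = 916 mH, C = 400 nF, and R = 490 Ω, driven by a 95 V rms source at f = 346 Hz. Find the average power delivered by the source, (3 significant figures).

4.66 W

ω = 2πf = 2174 rad/s
X_L = ωL = 1990 Ω
X_C = 1/(ωC) = 1150 Ω
Net reactance X = X_L − X_C = 841 Ω
Z = 490 + j841 Ω
|Z| = √(490² + 841²) = 974 Ω
∠Z = arctan(841/490) = 59.8°
I = V/|Z| = 97.6 mA
P = VI cos φ = 95 × 0.0976 × cos(59.8°) = 4.66 W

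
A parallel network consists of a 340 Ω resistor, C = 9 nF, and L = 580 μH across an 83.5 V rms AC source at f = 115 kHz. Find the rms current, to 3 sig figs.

422 mA

ω = 2πf = 722600 rad/s
X_L = ωL = 419 Ω
X_C = 1/(ωC) = 154 Ω
Parallel: admittances add. Y = 1/R + 1/(jωL) + jωC
Y = (0.00294 + j0.00412) S
|Y| = 0.00506 S → |Z| = 1/|Y| = 198 Ω, ∠Z = −∠Y = -54.5°
I = V/|Z| = 83.5/198 = 422 mA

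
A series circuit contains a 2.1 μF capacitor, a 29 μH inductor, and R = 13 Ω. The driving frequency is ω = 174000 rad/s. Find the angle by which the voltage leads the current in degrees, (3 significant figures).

X_L = ωL = 5.05 Ω
X_C = 1/(ωC) = 2.74 Ω
Net reactance X = X_L − X_C = 2.31 Ω
Z = 13.0 + j2.31 Ω
|Z| = √(13.0² + 2.31²) = 13.2 Ω
∠Z = arctan(2.31/13.0) = 10.1°

10.1°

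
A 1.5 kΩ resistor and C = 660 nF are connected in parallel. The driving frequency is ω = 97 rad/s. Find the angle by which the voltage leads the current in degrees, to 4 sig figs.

X_C = 1/(ωC) = 15620 Ω
Parallel: admittances add. Y = 1/R + jωC
Y = (0.0006667 + j6.402e-05) S
|Y| = 0.0006697 S → |Z| = 1/|Y| = 1493 Ω, ∠Z = −∠Y = -5.485°

-5.485°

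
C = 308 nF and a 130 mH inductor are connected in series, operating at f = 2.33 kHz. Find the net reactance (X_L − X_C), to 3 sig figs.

1680 Ω

ω = 2πf = 14640 rad/s
X_L = ωL = 1900 Ω
X_C = 1/(ωC) = 222 Ω
X = 1900 − 222 = 1680 Ω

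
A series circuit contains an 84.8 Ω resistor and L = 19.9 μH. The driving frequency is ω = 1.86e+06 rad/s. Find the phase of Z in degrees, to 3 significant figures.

X_L = ωL = 37.0 Ω
Z = 84.8 + j37.0 Ω
|Z| = √(84.8² + 37.0²) = 92.5 Ω
∠Z = arctan(37.0/84.8) = 23.6°

23.6°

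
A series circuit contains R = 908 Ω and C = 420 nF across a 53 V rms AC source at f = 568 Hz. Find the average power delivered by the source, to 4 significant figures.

ω = 2πf = 3569 rad/s
X_C = 1/(ωC) = 667.1 Ω
Z = 908.0 − j667.1 Ω
|Z| = √(908.0² + 667.1²) = 1127 Ω
∠Z = arctan(-667.1/908.0) = -36.31°
I = V/|Z| = 47.04 mA
P = VI cos φ = 53 × 0.04704 × cos(-36.31°) = 2.009 W

2.009 W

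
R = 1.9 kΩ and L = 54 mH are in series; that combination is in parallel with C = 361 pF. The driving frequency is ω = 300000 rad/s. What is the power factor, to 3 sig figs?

X_L = ωL = 16200 Ω
X_C = 1/(ωC) = 9230 Ω
Branch 1 (R+jX_L): Z₁ = 1900 + j16200 Ω, |Z₁| = 16300 Ω
Branch 2 (−jX_C): Z₂ = −j9230 Ω
Parallel: Z = Z₁Z₂/(Z₁+Z₂), |Z| = 20900 Ω, ∠Z = -81.4°
cos φ = cos(-81.4°) = 0.149

0.149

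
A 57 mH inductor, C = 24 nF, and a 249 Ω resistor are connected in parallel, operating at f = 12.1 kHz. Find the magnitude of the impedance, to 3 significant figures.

231 Ω

ω = 2πf = 76030 rad/s
X_L = ωL = 4330 Ω
X_C = 1/(ωC) = 548 Ω
Parallel: admittances add. Y = 1/R + 1/(jωL) + jωC
Y = (0.00402 + j0.00159) S
|Y| = 0.00432 S → |Z| = 1/|Y| = 231 Ω, ∠Z = −∠Y = -21.6°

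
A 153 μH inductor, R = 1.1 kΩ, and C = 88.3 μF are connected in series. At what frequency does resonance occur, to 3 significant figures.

ω₀ = 1/√(LC) = 1/√(0.000153 × 8.83e-05) = 8603 rad/s
f₀ = ω₀/(2π) = 1.37 kHz

1.37 kHz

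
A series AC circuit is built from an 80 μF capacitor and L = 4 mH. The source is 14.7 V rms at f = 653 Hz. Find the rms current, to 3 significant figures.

1.10 A

ω = 2πf = 4103 rad/s
X_L = ωL = 16.4 Ω
X_C = 1/(ωC) = 3.05 Ω
Net reactance X = X_L − X_C = 13.4 Ω
Z = j13.4 Ω
|Z| = √(0² + 13.4²) = 13.4 Ω
I = V/|Z| = 14.7/13.4 = 1.10 A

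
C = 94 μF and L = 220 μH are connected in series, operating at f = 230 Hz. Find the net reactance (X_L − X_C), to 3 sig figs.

ω = 2πf = 1445 rad/s
X_L = ωL = 0.318 Ω
X_C = 1/(ωC) = 7.36 Ω
X = 0.318 − 7.36 = -7.04 Ω

-7.04 Ω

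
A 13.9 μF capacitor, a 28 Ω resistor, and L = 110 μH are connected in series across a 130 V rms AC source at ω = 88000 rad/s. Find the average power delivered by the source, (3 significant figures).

X_L = ωL = 9.68 Ω
X_C = 1/(ωC) = 0.818 Ω
Net reactance X = X_L − X_C = 8.86 Ω
Z = 28.0 + j8.86 Ω
|Z| = √(28.0² + 8.86²) = 29.4 Ω
∠Z = arctan(8.86/28.0) = 17.6°
I = V/|Z| = 4.43 A
P = VI cos φ = 130 × 4.43 × cos(17.6°) = 549 W

549 W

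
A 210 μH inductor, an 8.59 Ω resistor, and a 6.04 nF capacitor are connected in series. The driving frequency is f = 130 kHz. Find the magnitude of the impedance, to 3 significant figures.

ω = 2πf = 816800 rad/s
X_L = ωL = 172 Ω
X_C = 1/(ωC) = 203 Ω
Net reactance X = X_L − X_C = -31.2 Ω
Z = 8.59 − j31.2 Ω
|Z| = √(8.59² + 31.2²) = 32.3 Ω

32.3 Ω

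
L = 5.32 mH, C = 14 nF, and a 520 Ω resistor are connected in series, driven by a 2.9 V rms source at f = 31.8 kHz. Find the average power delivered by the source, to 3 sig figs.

ω = 2πf = 199800 rad/s
X_L = ωL = 1060 Ω
X_C = 1/(ωC) = 357 Ω
Net reactance X = X_L − X_C = 705 Ω
Z = 520 + j705 Ω
|Z| = √(520² + 705²) = 876 Ω
∠Z = arctan(705/520) = 53.6°
I = V/|Z| = 3.31 mA
P = VI cos φ = 2.9 × 0.00331 × cos(53.6°) = 5.69 mW

5.69 mW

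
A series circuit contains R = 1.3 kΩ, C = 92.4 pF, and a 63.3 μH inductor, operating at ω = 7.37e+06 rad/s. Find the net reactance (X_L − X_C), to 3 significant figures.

X_L = ωL = 467 Ω
X_C = 1/(ωC) = 1470 Ω
X = 467 − 1470 = -1000 Ω

-1000 Ω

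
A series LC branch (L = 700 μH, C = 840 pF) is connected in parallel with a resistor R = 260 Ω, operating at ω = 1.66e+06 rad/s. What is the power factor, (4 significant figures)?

0.8634

X_L = ωL = 1162 Ω
X_C = 1/(ωC) = 717.2 Ω
Branch 1: Z₁ = R = 260.0 Ω
Branch 2 (series LC): Z₂ = j(X_L − X_C) = j444.8 Ω
Parallel: Z = Z₁Z₂/(Z₁+Z₂), |Z| = 224.5 Ω, ∠Z = 30.31°
cos φ = cos(30.31°) = 0.8634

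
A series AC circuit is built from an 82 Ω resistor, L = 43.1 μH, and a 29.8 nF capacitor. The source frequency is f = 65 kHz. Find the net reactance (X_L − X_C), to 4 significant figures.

ω = 2πf = 408400 rad/s
X_L = ωL = 17.60 Ω
X_C = 1/(ωC) = 82.17 Ω
X = 17.60 − 82.17 = -64.56 Ω

-64.56 Ω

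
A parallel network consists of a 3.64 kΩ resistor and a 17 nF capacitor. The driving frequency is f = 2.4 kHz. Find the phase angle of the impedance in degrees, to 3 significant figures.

-43.0°

ω = 2πf = 15080 rad/s
X_C = 1/(ωC) = 3900 Ω
Parallel: admittances add. Y = 1/R + jωC
Y = (0.000275 + j0.000256) S
|Y| = 0.000376 S → |Z| = 1/|Y| = 2660 Ω, ∠Z = −∠Y = -43.0°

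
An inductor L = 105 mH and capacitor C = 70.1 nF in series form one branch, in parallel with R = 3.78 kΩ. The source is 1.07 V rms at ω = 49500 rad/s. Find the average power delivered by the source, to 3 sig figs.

X_L = ωL = 5200 Ω
X_C = 1/(ωC) = 288 Ω
Branch 1: Z₁ = R = 3780 Ω
Branch 2 (series LC): Z₂ = j(X_L − X_C) = j4910 Ω
Parallel: Z = Z₁Z₂/(Z₁+Z₂), |Z| = 3000 Ω, ∠Z = 37.6°
I = V/|Z| = 357 μA
P = VI cos φ = 1.07 × 0.000357 × cos(37.6°) = 303 μW

303 μW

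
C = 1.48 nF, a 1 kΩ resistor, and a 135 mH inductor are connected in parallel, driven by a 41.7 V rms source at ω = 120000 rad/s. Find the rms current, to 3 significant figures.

X_L = ωL = 16200 Ω
X_C = 1/(ωC) = 5630 Ω
Parallel: admittances add. Y = 1/R + 1/(jωL) + jωC
Y = (0.00100 + j0.000116) S
|Y| = 0.00101 S → |Z| = 1/|Y| = 993 Ω, ∠Z = −∠Y = -6.61°
I = V/|Z| = 41.7/993 = 42.0 mA

42.0 mA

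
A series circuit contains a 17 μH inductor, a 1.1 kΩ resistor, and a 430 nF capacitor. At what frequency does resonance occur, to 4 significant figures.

58.87 kHz

ω₀ = 1/√(LC) = 1/√(1.7e-05 × 4.3e-07) = 369900 rad/s
f₀ = ω₀/(2π) = 58.87 kHz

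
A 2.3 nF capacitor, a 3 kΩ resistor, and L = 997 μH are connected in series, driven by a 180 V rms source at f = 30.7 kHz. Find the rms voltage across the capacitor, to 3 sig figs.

ω = 2πf = 192900 rad/s
X_L = ωL = 192 Ω
X_C = 1/(ωC) = 2250 Ω
Net reactance X = X_L − X_C = -2060 Ω
Z = 3000 − j2060 Ω
|Z| = √(3000² + 2060²) = 3640 Ω
I = V/|Z| = 49.4 mA
V_C = I·|Z_C| = 0.0494 × 2250 = 111 V

111 V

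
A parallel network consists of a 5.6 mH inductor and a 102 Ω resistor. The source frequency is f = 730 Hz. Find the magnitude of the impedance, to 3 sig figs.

24.9 Ω

ω = 2πf = 4587 rad/s
X_L = ωL = 25.7 Ω
Parallel: admittances add. Y = 1/R + 1/(jωL)
Y = (0.00980 − j0.0389) S
|Y| = 0.0401 S → |Z| = 1/|Y| = 24.9 Ω, ∠Z = −∠Y = 75.9°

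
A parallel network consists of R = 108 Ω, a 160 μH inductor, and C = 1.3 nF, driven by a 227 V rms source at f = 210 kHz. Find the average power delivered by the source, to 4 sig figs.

ω = 2πf = 1.319e+06 rad/s
X_L = ωL = 211.1 Ω
X_C = 1/(ωC) = 583.0 Ω
Parallel: admittances add. Y = 1/R + 1/(jωL) + jωC
Y = (0.009259 − j0.003021) S
|Y| = 0.009740 S → |Z| = 1/|Y| = 102.7 Ω, ∠Z = −∠Y = 18.07°
I = V/|Z| = 2.211 A
P = VI cos φ = 227 × 2.211 × cos(18.07°) = 477.1 W

477.1 W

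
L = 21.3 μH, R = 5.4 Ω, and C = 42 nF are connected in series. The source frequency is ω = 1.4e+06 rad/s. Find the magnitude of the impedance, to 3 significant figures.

X_L = ωL = 29.8 Ω
X_C = 1/(ωC) = 17.0 Ω
Net reactance X = X_L − X_C = 12.8 Ω
Z = 5.40 + j12.8 Ω
|Z| = √(5.40² + 12.8²) = 13.9 Ω

13.9 Ω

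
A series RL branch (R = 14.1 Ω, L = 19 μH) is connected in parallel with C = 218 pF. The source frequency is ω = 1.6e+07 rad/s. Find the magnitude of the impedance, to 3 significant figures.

X_L = ωL = 304 Ω
X_C = 1/(ωC) = 287 Ω
Branch 1 (R+jX_L): Z₁ = 14.1 + j304 Ω, |Z₁| = 304 Ω
Branch 2 (−jX_C): Z₂ = −j287 Ω
Parallel: Z = Z₁Z₂/(Z₁+Z₂), |Z| = 3910 Ω, ∠Z = -53.5°

3910 Ω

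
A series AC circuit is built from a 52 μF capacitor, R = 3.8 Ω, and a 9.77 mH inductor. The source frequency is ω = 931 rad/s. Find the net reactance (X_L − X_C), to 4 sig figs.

X_L = ωL = 9.096 Ω
X_C = 1/(ωC) = 20.66 Ω
X = 9.096 − 20.66 = -11.56 Ω

-11.56 Ω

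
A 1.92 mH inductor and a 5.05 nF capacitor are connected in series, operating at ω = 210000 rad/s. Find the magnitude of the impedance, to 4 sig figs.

X_L = ωL = 403.2 Ω
X_C = 1/(ωC) = 943.0 Ω
Net reactance X = X_L − X_C = -539.8 Ω
Z = − j539.8 Ω
|Z| = √(0² + 539.8²) = 539.8 Ω

539.8 Ω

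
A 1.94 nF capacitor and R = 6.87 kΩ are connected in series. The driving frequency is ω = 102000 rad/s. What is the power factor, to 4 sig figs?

X_C = 1/(ωC) = 5054 Ω
Z = 6870 − j5054 Ω
|Z| = √(6870² + 5054²) = 8529 Ω
∠Z = arctan(-5054/6870) = -36.34°
cos φ = cos(-36.34°) = 0.8055

0.8055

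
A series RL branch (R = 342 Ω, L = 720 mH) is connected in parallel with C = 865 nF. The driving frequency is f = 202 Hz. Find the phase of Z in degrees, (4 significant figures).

ω = 2πf = 1269 rad/s
X_L = ωL = 913.8 Ω
X_C = 1/(ωC) = 910.9 Ω
Branch 1 (R+jX_L): Z₁ = 342.0 + j913.8 Ω, |Z₁| = 975.7 Ω
Branch 2 (−jX_C): Z₂ = −j910.9 Ω
Parallel: Z = Z₁Z₂/(Z₁+Z₂), |Z| = 2599 Ω, ∠Z = -21.01°

-21.01°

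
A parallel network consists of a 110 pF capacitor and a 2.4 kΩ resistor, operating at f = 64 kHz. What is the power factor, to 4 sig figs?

0.9944

ω = 2πf = 402100 rad/s
X_C = 1/(ωC) = 22610 Ω
Parallel: admittances add. Y = 1/R + jωC
Y = (0.0004167 + j4.423e-05) S
|Y| = 0.0004190 S → |Z| = 1/|Y| = 2387 Ω, ∠Z = −∠Y = -6.060°
cos φ = cos(-6.060°) = 0.9944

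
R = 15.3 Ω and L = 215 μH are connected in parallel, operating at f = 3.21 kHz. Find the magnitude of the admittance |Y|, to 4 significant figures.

239.7 mS

ω = 2πf = 20170 rad/s
X_L = ωL = 4.336 Ω
Parallel: admittances add. Y = 1/R + 1/(jωL)
Y = (0.06536 − j0.2306) S
|Y| = 0.2397 S → |Z| = 1/|Y| = 4.172 Ω, ∠Z = −∠Y = 74.18°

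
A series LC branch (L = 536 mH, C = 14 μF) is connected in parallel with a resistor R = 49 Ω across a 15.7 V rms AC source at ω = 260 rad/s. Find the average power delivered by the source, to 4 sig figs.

X_L = ωL = 139.4 Ω
X_C = 1/(ωC) = 274.7 Ω
Branch 1: Z₁ = R = 49.00 Ω
Branch 2 (series LC): Z₂ = j(X_L − X_C) = −j135.4 Ω
Parallel: Z = Z₁Z₂/(Z₁+Z₂), |Z| = 46.07 Ω, ∠Z = -19.90°
I = V/|Z| = 340.8 mA
P = VI cos φ = 15.7 × 0.3408 × cos(-19.90°) = 5.030 W

5.030 W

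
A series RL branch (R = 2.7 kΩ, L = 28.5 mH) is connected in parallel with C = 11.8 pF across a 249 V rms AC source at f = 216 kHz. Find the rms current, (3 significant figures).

ω = 2πf = 1.357e+06 rad/s
X_L = ωL = 38700 Ω
X_C = 1/(ωC) = 62400 Ω
Branch 1 (R+jX_L): Z₁ = 2700 + j38700 Ω, |Z₁| = 38800 Ω
Branch 2 (−jX_C): Z₂ = −j62400 Ω
Parallel: Z = Z₁Z₂/(Z₁+Z₂), |Z| = 101000 Ω, ∠Z = 79.5°
I = V/|Z| = 249/101000 = 2.46 mA

2.46 mA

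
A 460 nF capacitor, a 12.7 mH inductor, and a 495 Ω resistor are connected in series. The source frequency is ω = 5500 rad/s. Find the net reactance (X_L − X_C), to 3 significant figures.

-325 Ω

X_L = ωL = 69.8 Ω
X_C = 1/(ωC) = 395 Ω
X = 69.8 − 395 = -325 Ω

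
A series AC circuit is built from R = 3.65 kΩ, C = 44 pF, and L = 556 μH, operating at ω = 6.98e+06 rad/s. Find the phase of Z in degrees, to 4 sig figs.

9.714°

X_L = ωL = 3881 Ω
X_C = 1/(ωC) = 3256 Ω
Net reactance X = X_L − X_C = 624.8 Ω
Z = 3650 + j624.8 Ω
|Z| = √(3650² + 624.8²) = 3703 Ω
∠Z = arctan(624.8/3650) = 9.714°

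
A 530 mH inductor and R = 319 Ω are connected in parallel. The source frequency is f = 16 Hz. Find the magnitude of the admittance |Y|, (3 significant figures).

ω = 2πf = 100.5 rad/s
X_L = ωL = 53.3 Ω
Parallel: admittances add. Y = 1/R + 1/(jωL)
Y = (0.00313 − j0.0188) S
|Y| = 0.0190 S → |Z| = 1/|Y| = 52.6 Ω, ∠Z = −∠Y = 80.5°

19.0 mS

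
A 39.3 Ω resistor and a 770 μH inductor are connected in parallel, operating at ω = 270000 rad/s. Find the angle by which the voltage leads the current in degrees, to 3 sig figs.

X_L = ωL = 208 Ω
Parallel: admittances add. Y = 1/R + 1/(jωL)
Y = (0.0254 − j0.00481) S
|Y| = 0.0259 S → |Z| = 1/|Y| = 38.6 Ω, ∠Z = −∠Y = 10.7°

10.7°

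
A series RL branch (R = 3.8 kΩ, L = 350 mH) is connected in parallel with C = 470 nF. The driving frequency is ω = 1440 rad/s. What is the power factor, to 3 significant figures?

0.373

X_L = ωL = 504 Ω
X_C = 1/(ωC) = 1480 Ω
Branch 1 (R+jX_L): Z₁ = 3800 + j504 Ω, |Z₁| = 3830 Ω
Branch 2 (−jX_C): Z₂ = −j1480 Ω
Parallel: Z = Z₁Z₂/(Z₁+Z₂), |Z| = 1440 Ω, ∠Z = -68.1°
cos φ = cos(-68.1°) = 0.373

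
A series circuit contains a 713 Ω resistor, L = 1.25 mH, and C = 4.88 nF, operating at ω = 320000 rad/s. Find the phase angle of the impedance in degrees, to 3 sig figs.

-18.6°

X_L = ωL = 400 Ω
X_C = 1/(ωC) = 640 Ω
Net reactance X = X_L − X_C = -240 Ω
Z = 713 − j240 Ω
|Z| = √(713² + 240²) = 752 Ω
∠Z = arctan(-240/713) = -18.6°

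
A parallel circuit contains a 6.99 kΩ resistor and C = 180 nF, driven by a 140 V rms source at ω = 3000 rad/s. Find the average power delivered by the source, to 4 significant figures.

2.804 W

X_C = 1/(ωC) = 1852 Ω
Parallel: admittances add. Y = 1/R + jωC
Y = (0.0001431 + j0.0005400) S
|Y| = 0.0005586 S → |Z| = 1/|Y| = 1790 Ω, ∠Z = −∠Y = -75.16°
I = V/|Z| = 78.21 mA
P = VI cos φ = 140 × 0.07821 × cos(-75.16°) = 2.804 W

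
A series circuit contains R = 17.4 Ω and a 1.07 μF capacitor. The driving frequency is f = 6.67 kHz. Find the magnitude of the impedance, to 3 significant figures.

28.3 Ω

ω = 2πf = 41910 rad/s
X_C = 1/(ωC) = 22.3 Ω
Z = 17.4 − j22.3 Ω
|Z| = √(17.4² + 22.3²) = 28.3 Ω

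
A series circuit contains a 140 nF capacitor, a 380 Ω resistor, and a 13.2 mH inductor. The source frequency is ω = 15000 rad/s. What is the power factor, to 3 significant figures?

X_L = ωL = 198 Ω
X_C = 1/(ωC) = 476 Ω
Net reactance X = X_L − X_C = -278 Ω
Z = 380 − j278 Ω
|Z| = √(380² + 278²) = 471 Ω
∠Z = arctan(-278/380) = -36.2°
cos φ = cos(-36.2°) = 0.807

0.807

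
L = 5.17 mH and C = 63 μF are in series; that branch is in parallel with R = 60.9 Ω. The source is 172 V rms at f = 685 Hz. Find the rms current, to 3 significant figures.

ω = 2πf = 4304 rad/s
X_L = ωL = 22.3 Ω
X_C = 1/(ωC) = 3.69 Ω
Branch 1: Z₁ = R = 60.9 Ω
Branch 2 (series LC): Z₂ = j(X_L − X_C) = j18.6 Ω
Parallel: Z = Z₁Z₂/(Z₁+Z₂), |Z| = 17.8 Ω, ∠Z = 73.0°
I = V/|Z| = 172/17.8 = 9.69 A

9.69 A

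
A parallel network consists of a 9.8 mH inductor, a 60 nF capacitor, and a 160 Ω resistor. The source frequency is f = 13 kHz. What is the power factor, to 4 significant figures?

0.8634

ω = 2πf = 81680 rad/s
X_L = ωL = 800.5 Ω
X_C = 1/(ωC) = 204.0 Ω
Parallel: admittances add. Y = 1/R + 1/(jωL) + jωC
Y = (0.006250 + j0.003652) S
|Y| = 0.007239 S → |Z| = 1/|Y| = 138.1 Ω, ∠Z = −∠Y = -30.30°
cos φ = cos(-30.30°) = 0.8634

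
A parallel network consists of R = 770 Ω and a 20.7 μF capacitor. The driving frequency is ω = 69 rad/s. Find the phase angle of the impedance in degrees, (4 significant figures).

-47.72°

X_C = 1/(ωC) = 700.1 Ω
Parallel: admittances add. Y = 1/R + jωC
Y = (0.001299 + j0.001428) S
|Y| = 0.001930 S → |Z| = 1/|Y| = 518.0 Ω, ∠Z = −∠Y = -47.72°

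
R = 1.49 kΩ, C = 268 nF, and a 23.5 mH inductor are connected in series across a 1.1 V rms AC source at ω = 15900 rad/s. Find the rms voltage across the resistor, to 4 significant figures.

X_L = ωL = 373.6 Ω
X_C = 1/(ωC) = 234.7 Ω
Net reactance X = X_L − X_C = 139.0 Ω
Z = 1490 + j139.0 Ω
|Z| = √(1490² + 139.0²) = 1496 Ω
I = V/|Z| = 735.1 μA
V_R = I·|Z_R| = 0.0007351 × 1490 = 1.095 V

1.095 V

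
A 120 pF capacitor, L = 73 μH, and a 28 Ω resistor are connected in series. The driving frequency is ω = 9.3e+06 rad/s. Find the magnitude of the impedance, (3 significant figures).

X_L = ωL = 679 Ω
X_C = 1/(ωC) = 896 Ω
Net reactance X = X_L − X_C = -217 Ω
Z = 28.0 − j217 Ω
|Z| = √(28.0² + 217²) = 219 Ω

219 Ω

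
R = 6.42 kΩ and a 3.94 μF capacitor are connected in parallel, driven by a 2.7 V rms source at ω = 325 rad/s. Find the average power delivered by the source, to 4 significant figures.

1.136 mW

X_C = 1/(ωC) = 780.9 Ω
Parallel: admittances add. Y = 1/R + jωC
Y = (0.0001558 + j0.001281) S
|Y| = 0.001290 S → |Z| = 1/|Y| = 775.2 Ω, ∠Z = −∠Y = -83.06°
I = V/|Z| = 3.483 mA
P = VI cos φ = 2.7 × 0.003483 × cos(-83.06°) = 1.136 mW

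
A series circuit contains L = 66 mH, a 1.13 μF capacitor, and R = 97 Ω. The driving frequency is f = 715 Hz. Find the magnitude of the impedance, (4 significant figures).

139.0 Ω

ω = 2πf = 4492 rad/s
X_L = ωL = 296.5 Ω
X_C = 1/(ωC) = 197.0 Ω
Net reactance X = X_L − X_C = 99.52 Ω
Z = 97.00 + j99.52 Ω
|Z| = √(97.00² + 99.52²) = 139.0 Ω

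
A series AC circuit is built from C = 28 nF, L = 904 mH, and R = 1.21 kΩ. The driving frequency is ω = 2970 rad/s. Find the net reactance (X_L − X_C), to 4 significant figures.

-9340 Ω

X_L = ωL = 2685 Ω
X_C = 1/(ωC) = 12030 Ω
X = 2685 − 12030 = -9340 Ω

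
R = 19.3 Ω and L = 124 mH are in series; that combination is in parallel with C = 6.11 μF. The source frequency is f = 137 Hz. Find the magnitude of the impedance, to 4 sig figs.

ω = 2πf = 860.8 rad/s
X_L = ωL = 106.7 Ω
X_C = 1/(ωC) = 190.1 Ω
Branch 1 (R+jX_L): Z₁ = 19.30 + j106.7 Ω, |Z₁| = 108.5 Ω
Branch 2 (−jX_C): Z₂ = −j190.1 Ω
Parallel: Z = Z₁Z₂/(Z₁+Z₂), |Z| = 240.9 Ω, ∠Z = 66.72°

240.9 Ω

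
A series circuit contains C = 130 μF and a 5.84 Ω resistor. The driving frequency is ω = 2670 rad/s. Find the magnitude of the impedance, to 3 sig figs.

6.51 Ω

X_C = 1/(ωC) = 2.88 Ω
Z = 5.84 − j2.88 Ω
|Z| = √(5.84² + 2.88²) = 6.51 Ω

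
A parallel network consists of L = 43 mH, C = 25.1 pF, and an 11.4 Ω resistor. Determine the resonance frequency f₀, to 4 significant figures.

ω₀ = 1/√(LC) = 1/√(0.043 × 2.51e-11) = 962600 rad/s
f₀ = ω₀/(2π) = 153.2 kHz

153.2 kHz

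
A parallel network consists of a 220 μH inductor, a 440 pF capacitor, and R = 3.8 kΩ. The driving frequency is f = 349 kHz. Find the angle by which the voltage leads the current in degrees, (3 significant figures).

ω = 2πf = 2.193e+06 rad/s
X_L = ωL = 482 Ω
X_C = 1/(ωC) = 1040 Ω
Parallel: admittances add. Y = 1/R + 1/(jωL) + jωC
Y = (0.000263 − j0.00111) S
|Y| = 0.00114 S → |Z| = 1/|Y| = 878 Ω, ∠Z = −∠Y = 76.6°

76.6°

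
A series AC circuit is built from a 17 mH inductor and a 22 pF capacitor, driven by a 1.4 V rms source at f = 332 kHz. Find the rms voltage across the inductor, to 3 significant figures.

3.63 V

ω = 2πf = 2.086e+06 rad/s
X_L = ωL = 35500 Ω
X_C = 1/(ωC) = 21800 Ω
Net reactance X = X_L − X_C = 13700 Ω
Z = j13700 Ω
|Z| = √(0² + 13700²) = 13700 Ω
I = V/|Z| = 102 μA
V_L = I·|Z_L| = 0.000102 × 35500 = 3.63 V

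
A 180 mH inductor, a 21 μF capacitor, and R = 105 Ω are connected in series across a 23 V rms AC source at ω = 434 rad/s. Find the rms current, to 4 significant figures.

X_L = ωL = 78.12 Ω
X_C = 1/(ωC) = 109.7 Ω
Net reactance X = X_L − X_C = -31.60 Ω
Z = 105.0 − j31.60 Ω
|Z| = √(105.0² + 31.60²) = 109.7 Ω
I = V/|Z| = 23/109.7 = 209.8 mA

209.8 mA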